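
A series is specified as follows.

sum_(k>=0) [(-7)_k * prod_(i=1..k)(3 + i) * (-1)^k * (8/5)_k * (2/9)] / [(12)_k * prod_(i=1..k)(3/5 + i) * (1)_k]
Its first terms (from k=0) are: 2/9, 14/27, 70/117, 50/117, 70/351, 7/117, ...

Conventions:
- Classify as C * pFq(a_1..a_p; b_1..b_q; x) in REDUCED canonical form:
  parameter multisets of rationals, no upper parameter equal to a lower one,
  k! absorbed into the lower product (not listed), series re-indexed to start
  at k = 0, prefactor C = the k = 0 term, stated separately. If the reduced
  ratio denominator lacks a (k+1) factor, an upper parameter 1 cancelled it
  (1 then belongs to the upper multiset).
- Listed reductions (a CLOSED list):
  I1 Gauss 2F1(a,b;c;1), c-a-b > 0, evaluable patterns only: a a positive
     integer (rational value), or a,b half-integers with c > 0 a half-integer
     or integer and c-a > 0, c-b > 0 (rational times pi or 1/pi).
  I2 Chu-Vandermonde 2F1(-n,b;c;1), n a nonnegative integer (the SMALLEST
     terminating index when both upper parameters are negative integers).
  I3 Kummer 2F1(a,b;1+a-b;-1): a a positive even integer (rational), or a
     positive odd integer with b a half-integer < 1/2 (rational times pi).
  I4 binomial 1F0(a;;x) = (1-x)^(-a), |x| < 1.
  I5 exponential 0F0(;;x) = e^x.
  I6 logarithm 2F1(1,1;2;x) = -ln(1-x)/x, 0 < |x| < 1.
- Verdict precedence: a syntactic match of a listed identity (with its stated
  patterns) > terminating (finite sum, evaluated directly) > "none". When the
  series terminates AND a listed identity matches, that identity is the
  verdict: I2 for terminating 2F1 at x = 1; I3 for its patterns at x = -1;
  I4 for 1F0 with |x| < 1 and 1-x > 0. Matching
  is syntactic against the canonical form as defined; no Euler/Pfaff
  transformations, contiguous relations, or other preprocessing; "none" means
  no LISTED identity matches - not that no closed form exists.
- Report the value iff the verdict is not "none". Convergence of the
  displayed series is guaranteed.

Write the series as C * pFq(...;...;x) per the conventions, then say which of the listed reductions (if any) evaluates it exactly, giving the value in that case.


With C = 2/9: the canonical form is 2F1(-7, 4; 12; -1). Verdict at x = -1: Kummer (I3) matches (x = -1; c = 12 equals 1+a-b for upper {-7, 4}: listed pattern). Value: 55/27.

First insight: x = (-1) and (1)_k (C = 2/9, x = -1) is k! itself.
Adjacent-term ratio: r(k) = (-1) * (k-7) (k+4) / [(k+12) (k+1)] - rational; roots negated = parameters, x = (-1), C = 2/9.


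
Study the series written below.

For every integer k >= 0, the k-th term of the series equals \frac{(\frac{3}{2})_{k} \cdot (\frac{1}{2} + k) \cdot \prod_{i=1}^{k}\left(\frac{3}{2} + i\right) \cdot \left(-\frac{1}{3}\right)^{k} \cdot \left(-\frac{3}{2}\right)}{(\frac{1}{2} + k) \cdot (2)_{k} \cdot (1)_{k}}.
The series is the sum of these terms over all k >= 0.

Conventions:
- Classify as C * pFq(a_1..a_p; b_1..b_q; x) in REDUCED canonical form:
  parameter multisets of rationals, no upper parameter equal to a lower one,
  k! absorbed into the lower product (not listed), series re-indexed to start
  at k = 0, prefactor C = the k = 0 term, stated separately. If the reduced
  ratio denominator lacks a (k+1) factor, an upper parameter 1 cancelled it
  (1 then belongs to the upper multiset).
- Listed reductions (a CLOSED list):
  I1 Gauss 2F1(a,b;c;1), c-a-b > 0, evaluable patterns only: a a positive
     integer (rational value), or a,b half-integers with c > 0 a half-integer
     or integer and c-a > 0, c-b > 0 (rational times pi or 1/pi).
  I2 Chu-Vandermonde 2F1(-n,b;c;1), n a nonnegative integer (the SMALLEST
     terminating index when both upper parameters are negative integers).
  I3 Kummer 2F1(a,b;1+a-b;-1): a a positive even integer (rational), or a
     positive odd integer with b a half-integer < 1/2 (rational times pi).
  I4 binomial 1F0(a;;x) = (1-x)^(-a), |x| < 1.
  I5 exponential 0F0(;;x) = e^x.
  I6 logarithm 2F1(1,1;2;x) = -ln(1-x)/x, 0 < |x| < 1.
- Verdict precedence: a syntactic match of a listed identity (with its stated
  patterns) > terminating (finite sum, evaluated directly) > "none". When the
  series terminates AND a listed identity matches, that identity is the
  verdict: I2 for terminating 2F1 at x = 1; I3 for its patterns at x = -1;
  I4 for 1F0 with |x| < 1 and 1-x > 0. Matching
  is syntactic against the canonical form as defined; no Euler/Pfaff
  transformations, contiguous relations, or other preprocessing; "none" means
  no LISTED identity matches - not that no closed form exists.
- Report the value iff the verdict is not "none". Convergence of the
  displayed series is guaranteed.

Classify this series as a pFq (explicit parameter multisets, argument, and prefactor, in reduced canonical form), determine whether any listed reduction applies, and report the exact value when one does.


At argument -\frac{1}{3}: a 2F1 with upper {\frac{3}{2}, \frac{5}{2}}, lower {2}, scaled by C = -\frac{3}{2}. Verdict: none here - no I1-I6 shape fits x = -\frac{1}{3} with lower {2}.

The tell: t_0 being -\frac{3}{2}, k + 1/2 divides numerator and denominator alike; C = -3/2, x = -1/3 after cancelling.
Step ratio: r(k) = -\frac{1}{3} * (k+\frac{3}{2}) (k+\frac{5}{2}) / [(k+2) (k+1)] - rational; roots negated = parameters, x = -\frac{1}{3}, C = -\frac{3}{2}.


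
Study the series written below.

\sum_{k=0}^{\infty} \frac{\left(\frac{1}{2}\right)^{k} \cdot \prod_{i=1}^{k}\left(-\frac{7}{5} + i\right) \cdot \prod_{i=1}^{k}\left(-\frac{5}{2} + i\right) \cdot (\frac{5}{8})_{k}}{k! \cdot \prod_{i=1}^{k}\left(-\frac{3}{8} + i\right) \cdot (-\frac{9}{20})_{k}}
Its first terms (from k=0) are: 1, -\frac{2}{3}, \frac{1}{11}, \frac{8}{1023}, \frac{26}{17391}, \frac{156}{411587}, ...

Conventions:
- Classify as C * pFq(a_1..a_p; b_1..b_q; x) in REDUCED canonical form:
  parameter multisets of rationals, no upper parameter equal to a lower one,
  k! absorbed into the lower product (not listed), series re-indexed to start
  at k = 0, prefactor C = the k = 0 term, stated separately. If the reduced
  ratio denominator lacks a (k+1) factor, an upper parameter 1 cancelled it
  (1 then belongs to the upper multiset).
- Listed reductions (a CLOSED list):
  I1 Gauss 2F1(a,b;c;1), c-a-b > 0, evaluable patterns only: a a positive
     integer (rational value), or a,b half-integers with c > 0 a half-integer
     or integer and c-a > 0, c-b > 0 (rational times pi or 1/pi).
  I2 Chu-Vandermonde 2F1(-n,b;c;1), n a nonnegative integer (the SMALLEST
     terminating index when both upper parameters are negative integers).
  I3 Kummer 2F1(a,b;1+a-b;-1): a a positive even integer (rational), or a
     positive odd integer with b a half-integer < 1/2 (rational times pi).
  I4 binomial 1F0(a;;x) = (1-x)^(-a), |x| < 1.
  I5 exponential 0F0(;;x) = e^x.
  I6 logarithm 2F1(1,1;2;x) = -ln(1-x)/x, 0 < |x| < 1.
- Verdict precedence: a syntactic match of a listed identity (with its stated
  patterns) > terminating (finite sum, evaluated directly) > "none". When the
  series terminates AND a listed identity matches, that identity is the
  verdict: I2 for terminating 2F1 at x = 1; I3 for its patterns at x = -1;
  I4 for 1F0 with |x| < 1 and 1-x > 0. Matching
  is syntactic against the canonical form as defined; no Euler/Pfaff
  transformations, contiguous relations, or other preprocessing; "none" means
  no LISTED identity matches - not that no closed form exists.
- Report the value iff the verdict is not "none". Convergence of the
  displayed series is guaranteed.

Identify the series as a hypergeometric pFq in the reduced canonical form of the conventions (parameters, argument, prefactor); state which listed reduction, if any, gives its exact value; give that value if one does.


x = \frac{1}{2} here; the reduced form reads 2F1, upper {-\frac{3}{2}, -\frac{2}{5}}, lower {-\frac{9}{20}}, C = 1. Verdict: none. No listed pattern accepts 2F1(-\frac{3}{2}, -\frac{2}{5}; -\frac{9}{20}; \frac{1}{2}).

Key observation: with t_0 = 1, the running product (C = 1, x = 1/2) telescopes to a rising factorial.
Step ratio: r(k) = \frac{1}{2} * (k-\frac{3}{2}) (k-\frac{2}{5}) / [(k-\frac{9}{20}) (k+1)] - rational in k. x = \frac{1}{2}; t_0 = 1; negate the roots.


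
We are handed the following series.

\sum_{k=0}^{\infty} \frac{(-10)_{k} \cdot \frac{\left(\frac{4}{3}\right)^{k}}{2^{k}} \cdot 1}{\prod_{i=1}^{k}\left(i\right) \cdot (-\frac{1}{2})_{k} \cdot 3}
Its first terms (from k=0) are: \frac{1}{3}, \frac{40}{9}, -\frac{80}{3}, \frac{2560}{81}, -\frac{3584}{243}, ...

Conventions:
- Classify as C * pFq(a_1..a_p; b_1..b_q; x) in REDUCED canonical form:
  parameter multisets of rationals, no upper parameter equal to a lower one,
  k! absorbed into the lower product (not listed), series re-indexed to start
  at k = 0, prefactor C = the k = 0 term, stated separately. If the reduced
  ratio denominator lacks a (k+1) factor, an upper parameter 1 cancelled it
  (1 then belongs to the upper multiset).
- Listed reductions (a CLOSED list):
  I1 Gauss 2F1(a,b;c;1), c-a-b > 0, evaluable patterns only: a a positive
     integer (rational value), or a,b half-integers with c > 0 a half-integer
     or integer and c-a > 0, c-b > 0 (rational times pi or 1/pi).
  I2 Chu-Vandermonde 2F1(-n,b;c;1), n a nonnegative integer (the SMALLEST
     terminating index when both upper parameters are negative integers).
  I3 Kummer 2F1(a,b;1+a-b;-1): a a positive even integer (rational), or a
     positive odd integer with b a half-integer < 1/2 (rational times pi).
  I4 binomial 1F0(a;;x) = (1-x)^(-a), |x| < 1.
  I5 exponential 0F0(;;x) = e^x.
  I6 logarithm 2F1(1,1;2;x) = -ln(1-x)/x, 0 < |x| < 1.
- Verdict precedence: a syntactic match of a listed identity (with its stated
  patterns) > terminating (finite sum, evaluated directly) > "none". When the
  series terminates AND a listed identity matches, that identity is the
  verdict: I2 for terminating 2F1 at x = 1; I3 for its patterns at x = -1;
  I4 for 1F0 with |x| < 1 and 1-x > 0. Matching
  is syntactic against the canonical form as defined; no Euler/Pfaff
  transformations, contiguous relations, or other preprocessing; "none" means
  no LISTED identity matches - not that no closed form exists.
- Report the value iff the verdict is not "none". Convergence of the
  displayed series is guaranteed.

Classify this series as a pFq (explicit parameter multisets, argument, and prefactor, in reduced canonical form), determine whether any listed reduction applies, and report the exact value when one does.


With C = \frac{1}{3}: the canonical form is 1F1(-10; -\frac{1}{2}; \frac{2}{3}). Verdict: terminating. (-10)_k vanishes past k = 10, leaving a 11-term sum, computed directly. Value: -\frac{12515113910671}{6104383760475}.

The tell: from the first term \frac{1}{3}: the product of the first k integers (C = 1/3) is k!.
Ratio: r(k) = \frac{2}{3} * (k-10) / [(k-\frac{1}{2}) (k+1)] - rational; roots negated = parameters, x = \frac{2}{3}, C = \frac{1}{3}.


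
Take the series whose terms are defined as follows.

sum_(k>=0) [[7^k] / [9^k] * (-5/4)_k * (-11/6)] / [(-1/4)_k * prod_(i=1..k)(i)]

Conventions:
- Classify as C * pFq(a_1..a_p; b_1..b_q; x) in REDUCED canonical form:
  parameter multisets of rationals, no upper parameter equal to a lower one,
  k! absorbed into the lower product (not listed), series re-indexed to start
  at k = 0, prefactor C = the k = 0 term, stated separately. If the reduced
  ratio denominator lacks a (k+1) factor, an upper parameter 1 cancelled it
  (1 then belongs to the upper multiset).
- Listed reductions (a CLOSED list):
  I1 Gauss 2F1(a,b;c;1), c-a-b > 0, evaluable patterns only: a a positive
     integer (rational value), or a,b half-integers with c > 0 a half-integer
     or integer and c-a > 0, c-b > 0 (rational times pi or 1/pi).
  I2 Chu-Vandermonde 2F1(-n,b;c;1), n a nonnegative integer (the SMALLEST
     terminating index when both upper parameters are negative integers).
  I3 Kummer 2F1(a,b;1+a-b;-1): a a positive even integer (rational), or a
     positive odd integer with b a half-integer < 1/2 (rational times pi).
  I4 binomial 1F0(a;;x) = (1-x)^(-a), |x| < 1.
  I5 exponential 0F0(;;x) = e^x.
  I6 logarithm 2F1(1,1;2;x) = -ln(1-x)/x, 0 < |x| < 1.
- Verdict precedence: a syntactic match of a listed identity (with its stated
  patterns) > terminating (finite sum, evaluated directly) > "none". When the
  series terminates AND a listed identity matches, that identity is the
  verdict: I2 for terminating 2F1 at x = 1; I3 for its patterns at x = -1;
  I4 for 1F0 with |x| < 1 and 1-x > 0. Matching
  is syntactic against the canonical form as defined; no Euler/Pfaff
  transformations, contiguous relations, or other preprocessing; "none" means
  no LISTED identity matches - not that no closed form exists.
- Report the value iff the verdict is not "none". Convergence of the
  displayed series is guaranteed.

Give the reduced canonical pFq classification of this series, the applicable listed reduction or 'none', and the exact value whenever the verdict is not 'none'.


Prefactor -11/6, argument 7/9: 1F1 with upper {-5/4} over lower {-1/4}. Verdict: none - this 1F1 at x = 7/9 matches no listed pattern, and upper {-5/4} holds no stopper.

Key observation: t_0 being -11/6, the two geometric factors (C = -11/6, x = 7/9) combine into one argument.
Adjacent-term ratio: r(k) = (7/9) * (k-5/4) / [(k-1/4) (k+1)] - poly over poly, x = (7/9) from leading terms; C = -11/6 at k = 0.


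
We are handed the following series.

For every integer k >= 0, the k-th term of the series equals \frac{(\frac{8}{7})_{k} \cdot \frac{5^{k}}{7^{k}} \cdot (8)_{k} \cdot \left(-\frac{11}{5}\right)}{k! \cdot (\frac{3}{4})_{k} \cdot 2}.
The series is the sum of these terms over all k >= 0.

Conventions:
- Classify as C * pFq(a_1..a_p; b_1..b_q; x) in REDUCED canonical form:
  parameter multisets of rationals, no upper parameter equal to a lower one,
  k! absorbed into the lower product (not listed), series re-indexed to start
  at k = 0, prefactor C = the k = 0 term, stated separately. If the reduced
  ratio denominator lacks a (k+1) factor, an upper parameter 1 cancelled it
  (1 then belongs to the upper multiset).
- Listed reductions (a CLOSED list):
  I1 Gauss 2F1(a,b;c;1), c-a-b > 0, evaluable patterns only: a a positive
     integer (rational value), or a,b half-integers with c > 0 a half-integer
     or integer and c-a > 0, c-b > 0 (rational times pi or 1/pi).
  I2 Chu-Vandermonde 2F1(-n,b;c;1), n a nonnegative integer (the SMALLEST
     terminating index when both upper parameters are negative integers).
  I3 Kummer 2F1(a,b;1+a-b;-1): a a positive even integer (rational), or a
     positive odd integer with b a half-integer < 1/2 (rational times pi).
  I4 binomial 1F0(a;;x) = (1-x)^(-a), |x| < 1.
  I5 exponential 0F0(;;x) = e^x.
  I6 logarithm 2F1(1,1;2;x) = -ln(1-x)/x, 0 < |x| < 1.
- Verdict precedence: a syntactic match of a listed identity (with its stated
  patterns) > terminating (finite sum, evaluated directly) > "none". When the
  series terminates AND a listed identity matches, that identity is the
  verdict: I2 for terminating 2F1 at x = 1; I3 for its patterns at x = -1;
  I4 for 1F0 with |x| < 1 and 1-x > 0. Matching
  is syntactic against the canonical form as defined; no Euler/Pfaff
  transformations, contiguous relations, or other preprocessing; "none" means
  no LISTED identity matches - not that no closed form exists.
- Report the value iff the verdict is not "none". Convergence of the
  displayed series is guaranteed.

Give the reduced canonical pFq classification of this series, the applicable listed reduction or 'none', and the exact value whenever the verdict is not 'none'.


x = \frac{5}{7} here; the reduced form reads 2F1, upper {\frac{8}{7}, 8}, lower {\frac{3}{4}}, C = -\frac{11}{10}. Verdict: none here - no I1-I6 shape fits x = \frac{5}{7} with lower {\frac{3}{4}}.

Key step: x = \frac{5}{7} and the constant factors (C = -11/10) combine into one prefactor.
Adjacent-term ratio: r(k) = \frac{5}{7} * (k+\frac{8}{7}) (k+8) / [(k+\frac{3}{4}) (k+1)] ; factor over Q: parameters, x = \frac{5}{7}, and C = -\frac{11}{10}.


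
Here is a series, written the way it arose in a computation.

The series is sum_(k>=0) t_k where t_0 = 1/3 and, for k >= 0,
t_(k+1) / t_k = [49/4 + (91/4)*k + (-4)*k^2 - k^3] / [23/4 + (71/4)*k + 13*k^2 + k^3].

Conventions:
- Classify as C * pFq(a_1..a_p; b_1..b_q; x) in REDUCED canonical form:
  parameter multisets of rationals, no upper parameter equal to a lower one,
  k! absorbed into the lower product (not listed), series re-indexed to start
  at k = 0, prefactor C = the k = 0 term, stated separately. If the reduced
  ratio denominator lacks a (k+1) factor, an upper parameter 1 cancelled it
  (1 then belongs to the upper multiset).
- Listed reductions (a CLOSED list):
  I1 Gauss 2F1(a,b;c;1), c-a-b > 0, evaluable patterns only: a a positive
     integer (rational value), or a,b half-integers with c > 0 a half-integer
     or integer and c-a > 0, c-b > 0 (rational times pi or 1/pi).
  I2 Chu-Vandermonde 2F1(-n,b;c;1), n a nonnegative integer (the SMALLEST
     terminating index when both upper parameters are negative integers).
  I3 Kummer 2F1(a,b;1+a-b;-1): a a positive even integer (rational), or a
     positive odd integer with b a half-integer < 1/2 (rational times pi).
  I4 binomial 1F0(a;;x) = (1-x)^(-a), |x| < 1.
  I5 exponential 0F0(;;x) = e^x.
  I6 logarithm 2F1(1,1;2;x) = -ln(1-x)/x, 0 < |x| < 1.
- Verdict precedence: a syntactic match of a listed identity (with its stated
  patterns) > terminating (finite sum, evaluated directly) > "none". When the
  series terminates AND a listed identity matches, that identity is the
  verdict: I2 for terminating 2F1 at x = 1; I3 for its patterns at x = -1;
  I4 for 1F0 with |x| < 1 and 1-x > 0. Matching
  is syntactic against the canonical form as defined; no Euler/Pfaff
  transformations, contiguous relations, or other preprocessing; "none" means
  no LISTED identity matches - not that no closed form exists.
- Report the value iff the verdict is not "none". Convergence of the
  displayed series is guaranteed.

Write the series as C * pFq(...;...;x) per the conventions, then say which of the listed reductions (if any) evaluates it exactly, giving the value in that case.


First insight: with t_0 = 1/3, the expanded ratio factors over Q; prefactor 1/3, roots give parameters.
Term ratio: r(k) = (-1) * (k-7/2) (k+7) / [(k+23/2) (k+1)] ; factor over Q: parameters, x = (-1), and C = 1/3.

Prefactor 1/3, argument -1: 2F1 with upper {-7/2, 7} over lower {23/2}. Verdict: this is Kummer (I3) (x = -1; c = 23/2 equals 1+a-b for upper {-7/2, 7}: listed pattern). Hence: (4849845/8388608) * pi.


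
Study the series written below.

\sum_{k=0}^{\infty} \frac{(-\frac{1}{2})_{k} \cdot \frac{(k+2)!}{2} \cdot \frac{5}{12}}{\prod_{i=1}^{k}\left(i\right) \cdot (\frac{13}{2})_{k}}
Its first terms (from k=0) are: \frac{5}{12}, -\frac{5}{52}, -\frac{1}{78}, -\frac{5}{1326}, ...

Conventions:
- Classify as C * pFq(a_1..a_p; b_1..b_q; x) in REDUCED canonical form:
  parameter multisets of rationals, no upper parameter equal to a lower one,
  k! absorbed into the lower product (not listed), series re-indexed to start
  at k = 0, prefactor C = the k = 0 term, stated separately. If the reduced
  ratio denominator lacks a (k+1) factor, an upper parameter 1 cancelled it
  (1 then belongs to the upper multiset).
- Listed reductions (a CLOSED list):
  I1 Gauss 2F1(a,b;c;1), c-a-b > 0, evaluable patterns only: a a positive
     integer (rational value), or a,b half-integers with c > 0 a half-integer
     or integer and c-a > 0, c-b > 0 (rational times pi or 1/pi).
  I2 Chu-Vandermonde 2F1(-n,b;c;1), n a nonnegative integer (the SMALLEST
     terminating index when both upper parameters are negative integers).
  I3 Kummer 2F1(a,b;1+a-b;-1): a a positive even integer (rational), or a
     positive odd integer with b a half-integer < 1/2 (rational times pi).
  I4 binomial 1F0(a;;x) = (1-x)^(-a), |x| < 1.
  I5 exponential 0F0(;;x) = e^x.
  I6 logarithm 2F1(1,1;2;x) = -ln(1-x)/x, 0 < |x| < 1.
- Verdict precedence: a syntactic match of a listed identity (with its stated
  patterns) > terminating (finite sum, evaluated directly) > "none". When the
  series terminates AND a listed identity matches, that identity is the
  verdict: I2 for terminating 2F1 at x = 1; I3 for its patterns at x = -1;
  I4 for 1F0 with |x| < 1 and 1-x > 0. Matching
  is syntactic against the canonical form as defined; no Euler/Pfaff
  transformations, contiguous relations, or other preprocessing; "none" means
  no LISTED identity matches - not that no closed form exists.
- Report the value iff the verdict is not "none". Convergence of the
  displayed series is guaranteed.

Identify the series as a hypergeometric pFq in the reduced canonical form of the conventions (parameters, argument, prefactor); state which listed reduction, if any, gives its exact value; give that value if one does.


The series (x = 1) is 2F1: upper {-\frac{1}{2}, 3}, lower {\frac{13}{2}}, prefactor \frac{5}{12}. Verdict: this is the Gauss summation I1 (x = 1: the Gamma ratio telescopes since c-a-b = 4 > 0 and a = 3 in Z>0). Value: \frac{77}{256}.

Key observation: t_0 = \frac{5}{12} here, and the factorial ratio (C = 5/12, x = 1) (k+a-1)!/(a-1)! is a rising factorial (a)_k.
Adjacent-term ratio: r(k) = 1 * (k-\frac{1}{2}) (k+3) / [(k+\frac{13}{2}) (k+1)] - rational in k. x = 1; t_0 = \frac{5}{12}; negate the roots.


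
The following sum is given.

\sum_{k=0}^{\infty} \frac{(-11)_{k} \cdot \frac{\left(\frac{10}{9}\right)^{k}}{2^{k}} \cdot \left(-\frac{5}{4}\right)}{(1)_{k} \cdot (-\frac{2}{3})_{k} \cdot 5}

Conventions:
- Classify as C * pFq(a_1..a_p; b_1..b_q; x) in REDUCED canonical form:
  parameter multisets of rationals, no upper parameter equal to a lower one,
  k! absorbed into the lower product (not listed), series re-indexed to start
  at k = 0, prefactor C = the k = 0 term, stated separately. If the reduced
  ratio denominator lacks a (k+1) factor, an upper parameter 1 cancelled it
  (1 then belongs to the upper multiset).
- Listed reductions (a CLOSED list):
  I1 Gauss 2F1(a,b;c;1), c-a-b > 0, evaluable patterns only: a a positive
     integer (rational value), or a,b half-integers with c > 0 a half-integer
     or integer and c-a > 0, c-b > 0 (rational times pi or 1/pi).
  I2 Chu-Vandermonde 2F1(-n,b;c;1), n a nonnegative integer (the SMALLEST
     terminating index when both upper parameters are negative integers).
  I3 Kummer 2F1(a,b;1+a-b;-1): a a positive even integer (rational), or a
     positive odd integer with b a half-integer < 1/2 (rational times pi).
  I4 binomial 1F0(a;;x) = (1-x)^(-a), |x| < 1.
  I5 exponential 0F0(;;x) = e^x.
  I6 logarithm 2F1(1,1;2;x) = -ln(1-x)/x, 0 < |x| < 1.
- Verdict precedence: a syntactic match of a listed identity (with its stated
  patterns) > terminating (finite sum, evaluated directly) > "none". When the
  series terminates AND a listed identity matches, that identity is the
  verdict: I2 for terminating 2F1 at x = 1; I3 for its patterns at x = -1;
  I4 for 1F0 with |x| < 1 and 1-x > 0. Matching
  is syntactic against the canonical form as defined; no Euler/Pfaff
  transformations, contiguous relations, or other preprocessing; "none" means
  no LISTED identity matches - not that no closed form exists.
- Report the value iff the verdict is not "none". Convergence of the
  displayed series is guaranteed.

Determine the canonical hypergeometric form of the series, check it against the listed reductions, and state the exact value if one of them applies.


Structural cue: x = \frac{5}{9} and (1)_k (C = -1/4, x = 5/9) is k! itself.
Step ratio: r(k) = \frac{5}{9} * (k-11) / [(k-\frac{2}{3}) (k+1)] - poly over poly, x = \frac{5}{9} from leading terms; C = -\frac{1}{4} at k = 0.

x = \frac{5}{9} here; the reduced form reads 1F1, upper {-11}, lower {-\frac{2}{3}}, C = -\frac{1}{4}. Verdict: terminating. With -11 upstairs the series is a 12-term polynomial sum; evaluated term by term. Sum: \frac{331312919197487}{193201041825792}.


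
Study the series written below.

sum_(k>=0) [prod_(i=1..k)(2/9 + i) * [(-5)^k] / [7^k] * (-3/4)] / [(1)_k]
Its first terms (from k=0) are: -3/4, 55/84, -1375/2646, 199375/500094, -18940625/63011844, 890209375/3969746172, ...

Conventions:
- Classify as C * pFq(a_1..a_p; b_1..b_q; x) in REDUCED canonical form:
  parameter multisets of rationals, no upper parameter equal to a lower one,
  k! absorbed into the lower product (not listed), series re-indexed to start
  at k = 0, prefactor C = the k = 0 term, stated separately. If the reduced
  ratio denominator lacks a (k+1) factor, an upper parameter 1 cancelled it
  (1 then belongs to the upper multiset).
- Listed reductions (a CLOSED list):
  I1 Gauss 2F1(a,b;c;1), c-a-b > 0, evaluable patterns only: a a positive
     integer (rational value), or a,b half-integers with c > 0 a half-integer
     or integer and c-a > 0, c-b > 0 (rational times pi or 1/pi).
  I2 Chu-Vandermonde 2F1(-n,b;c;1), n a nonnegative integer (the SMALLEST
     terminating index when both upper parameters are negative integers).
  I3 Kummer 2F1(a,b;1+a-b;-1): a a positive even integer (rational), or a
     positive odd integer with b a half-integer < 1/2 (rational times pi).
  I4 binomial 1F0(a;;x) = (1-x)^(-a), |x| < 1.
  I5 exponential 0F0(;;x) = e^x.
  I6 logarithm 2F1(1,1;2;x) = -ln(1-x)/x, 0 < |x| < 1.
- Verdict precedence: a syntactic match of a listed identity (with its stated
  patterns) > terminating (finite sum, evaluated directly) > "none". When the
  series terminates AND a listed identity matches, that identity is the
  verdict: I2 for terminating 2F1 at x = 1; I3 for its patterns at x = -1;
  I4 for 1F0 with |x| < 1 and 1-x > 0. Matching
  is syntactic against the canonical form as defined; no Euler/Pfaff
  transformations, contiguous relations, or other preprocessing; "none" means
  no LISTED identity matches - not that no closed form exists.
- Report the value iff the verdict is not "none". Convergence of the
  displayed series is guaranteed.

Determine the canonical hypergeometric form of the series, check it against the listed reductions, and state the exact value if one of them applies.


Canonical form: C = -3/4 times 1F0 with upper {11/9}, lower {-}, x = -5/7. Verdict at x = -5/7: the binomial series (I4) matches (the 1F0 binomial series: exponent -11/9, x = -5/7). Value: (-3/4) * (12/7)^(-11/9).

First insight: x = (-5/7) and the two geometric factors (prefactor -3/4) combine into one argument.
Adjacent-term ratio: r(k) = (-5/7) * (k+11/9) / [(k+1)] - rational in k, leading ratio (-5/7); with t_0 = -3/4, classification follows.


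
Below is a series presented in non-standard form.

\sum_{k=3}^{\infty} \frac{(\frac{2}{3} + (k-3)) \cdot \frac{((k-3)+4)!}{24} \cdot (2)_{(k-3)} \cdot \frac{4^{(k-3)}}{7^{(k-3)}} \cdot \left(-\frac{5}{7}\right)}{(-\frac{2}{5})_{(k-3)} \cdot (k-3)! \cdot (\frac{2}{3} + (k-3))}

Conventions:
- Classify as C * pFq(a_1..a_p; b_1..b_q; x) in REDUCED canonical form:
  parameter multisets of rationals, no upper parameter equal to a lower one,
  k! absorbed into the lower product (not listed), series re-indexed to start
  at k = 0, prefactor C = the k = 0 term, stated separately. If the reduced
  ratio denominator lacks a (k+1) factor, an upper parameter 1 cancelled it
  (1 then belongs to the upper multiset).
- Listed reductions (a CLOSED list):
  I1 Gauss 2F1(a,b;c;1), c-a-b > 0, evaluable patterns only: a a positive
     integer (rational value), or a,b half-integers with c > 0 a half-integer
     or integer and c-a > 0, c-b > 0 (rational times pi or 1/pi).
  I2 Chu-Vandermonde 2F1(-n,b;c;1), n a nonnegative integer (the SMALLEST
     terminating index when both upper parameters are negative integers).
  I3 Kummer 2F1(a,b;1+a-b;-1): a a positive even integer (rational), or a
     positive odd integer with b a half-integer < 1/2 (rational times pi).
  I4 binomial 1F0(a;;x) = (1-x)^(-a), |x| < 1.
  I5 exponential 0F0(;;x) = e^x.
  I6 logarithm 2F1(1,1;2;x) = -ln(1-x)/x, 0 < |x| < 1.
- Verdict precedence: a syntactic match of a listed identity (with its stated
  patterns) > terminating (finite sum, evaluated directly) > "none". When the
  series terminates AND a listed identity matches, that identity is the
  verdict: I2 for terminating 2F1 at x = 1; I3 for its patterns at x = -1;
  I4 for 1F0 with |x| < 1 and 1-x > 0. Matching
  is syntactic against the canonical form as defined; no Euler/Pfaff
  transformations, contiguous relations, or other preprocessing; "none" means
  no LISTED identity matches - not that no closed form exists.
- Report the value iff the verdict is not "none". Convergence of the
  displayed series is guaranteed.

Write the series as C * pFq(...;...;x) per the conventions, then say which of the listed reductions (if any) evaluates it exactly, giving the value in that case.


Prefactor -\frac{5}{7}, argument \frac{4}{7}: 2F1 with upper {2, 5} over lower {-\frac{2}{5}}. Verdict: none - at argument \frac{4}{7} the multisets {2, 5} ; {-\frac{2}{5}} match no listed identity.

First insight: t_0 being -\frac{5}{7}, the two geometric factors (C = -5/7, x = 4/7) combine into one argument.
Step ratio: r(k) = \frac{4}{7} * (k+2) (k+5) / [(k-\frac{2}{5}) (k+1)] - rational in k. x = \frac{4}{7}; t_0 = -\frac{5}{7}; negate the roots.


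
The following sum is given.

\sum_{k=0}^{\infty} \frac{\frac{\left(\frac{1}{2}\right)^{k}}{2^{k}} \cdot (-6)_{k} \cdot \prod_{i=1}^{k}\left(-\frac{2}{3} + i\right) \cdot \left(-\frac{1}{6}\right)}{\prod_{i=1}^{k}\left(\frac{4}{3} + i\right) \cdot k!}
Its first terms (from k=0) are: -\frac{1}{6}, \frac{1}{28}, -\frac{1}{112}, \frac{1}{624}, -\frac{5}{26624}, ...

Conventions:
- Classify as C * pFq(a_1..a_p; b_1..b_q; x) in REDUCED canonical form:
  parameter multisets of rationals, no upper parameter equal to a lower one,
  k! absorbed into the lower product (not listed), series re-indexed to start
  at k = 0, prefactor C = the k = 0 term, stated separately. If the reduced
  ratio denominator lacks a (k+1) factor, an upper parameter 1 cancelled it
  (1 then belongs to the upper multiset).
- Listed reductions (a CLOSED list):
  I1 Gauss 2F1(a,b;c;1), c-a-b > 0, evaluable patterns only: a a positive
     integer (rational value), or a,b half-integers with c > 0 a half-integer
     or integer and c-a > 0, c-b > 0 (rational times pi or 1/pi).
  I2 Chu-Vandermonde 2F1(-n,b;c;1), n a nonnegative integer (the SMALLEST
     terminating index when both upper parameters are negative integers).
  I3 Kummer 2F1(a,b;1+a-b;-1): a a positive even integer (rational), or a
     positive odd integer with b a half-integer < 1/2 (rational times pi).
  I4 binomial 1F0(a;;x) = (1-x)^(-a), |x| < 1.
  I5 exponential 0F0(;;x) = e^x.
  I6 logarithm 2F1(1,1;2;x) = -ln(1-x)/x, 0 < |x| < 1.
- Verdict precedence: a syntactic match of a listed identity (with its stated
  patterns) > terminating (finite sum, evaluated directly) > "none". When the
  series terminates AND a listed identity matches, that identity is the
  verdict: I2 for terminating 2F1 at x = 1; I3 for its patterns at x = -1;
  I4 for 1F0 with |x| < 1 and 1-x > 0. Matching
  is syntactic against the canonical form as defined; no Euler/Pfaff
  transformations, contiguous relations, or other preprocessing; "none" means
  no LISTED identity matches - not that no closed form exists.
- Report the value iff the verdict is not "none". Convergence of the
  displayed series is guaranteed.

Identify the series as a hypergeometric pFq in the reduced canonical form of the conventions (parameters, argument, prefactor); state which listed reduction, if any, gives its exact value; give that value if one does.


Prefactor -\frac{1}{6}, argument \frac{1}{4}: 2F1 with upper {-6, \frac{1}{3}} over lower {\frac{7}{3}}. Verdict: terminating. (-6)_k vanishes past k = 6, leaving a 7-term sum, computed directly. Hence: -\frac{5392899}{38950912}.

First insight: t_0 = -\frac{1}{6} here, and the lower running product (prefactor -1/6) is a rising factorial.
Consecutive-term ratio: r(k) = \frac{1}{4} * (k-6) (k+\frac{1}{3}) / [(k+\frac{7}{3}) (k+1)] - poly over poly, x = \frac{1}{4} from leading terms; C = -\frac{1}{6} at k = 0.


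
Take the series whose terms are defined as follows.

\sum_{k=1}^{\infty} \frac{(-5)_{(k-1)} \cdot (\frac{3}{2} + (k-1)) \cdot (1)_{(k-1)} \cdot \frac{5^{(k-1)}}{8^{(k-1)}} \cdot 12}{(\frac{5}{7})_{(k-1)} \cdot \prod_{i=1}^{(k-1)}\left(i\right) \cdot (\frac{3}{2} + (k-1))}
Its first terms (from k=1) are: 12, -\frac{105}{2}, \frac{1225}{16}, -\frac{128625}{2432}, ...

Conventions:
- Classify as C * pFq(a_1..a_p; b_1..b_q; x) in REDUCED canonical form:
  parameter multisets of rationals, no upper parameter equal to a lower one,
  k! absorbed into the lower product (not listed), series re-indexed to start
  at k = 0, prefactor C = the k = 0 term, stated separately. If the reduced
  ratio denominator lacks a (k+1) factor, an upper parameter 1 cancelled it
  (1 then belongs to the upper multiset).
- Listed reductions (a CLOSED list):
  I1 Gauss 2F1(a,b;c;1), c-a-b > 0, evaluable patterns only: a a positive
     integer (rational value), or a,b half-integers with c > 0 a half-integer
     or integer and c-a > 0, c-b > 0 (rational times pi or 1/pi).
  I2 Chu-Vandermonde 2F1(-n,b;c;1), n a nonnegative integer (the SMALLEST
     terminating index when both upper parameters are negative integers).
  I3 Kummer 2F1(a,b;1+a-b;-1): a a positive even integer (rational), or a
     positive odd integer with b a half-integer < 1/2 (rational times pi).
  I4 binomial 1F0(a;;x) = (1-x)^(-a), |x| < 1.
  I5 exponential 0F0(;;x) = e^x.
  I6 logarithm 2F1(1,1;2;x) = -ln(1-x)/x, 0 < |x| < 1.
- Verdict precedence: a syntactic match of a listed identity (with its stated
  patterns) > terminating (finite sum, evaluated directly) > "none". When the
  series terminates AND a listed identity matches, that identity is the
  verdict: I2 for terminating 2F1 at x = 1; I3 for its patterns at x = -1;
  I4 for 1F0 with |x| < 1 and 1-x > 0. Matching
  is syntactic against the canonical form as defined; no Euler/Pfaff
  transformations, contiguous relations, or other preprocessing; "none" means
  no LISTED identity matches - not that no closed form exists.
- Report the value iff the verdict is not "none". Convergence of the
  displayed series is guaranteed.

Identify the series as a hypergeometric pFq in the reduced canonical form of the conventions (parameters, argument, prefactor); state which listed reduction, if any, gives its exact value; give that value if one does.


The series (x = \frac{5}{8}) is 2F1: upper {-5, 1}, lower {\frac{5}{7}}, prefactor 12. Verdict: terminating - upper -5 stops the sum at k = 5; the 6 terms are added exactly. Exact value: -\frac{30865867}{22257664}.

Structural cue: t_0 being 12, k + 3/2 divides numerator and denominator alike; C = 12, x = 5/8 after cancelling.
Ratio: r(k) = \frac{5}{8} * (k-5) (k+1) / [(k+\frac{5}{7}) (k+1)] - rational; roots negated = parameters, x = \frac{5}{8}, C = 12.


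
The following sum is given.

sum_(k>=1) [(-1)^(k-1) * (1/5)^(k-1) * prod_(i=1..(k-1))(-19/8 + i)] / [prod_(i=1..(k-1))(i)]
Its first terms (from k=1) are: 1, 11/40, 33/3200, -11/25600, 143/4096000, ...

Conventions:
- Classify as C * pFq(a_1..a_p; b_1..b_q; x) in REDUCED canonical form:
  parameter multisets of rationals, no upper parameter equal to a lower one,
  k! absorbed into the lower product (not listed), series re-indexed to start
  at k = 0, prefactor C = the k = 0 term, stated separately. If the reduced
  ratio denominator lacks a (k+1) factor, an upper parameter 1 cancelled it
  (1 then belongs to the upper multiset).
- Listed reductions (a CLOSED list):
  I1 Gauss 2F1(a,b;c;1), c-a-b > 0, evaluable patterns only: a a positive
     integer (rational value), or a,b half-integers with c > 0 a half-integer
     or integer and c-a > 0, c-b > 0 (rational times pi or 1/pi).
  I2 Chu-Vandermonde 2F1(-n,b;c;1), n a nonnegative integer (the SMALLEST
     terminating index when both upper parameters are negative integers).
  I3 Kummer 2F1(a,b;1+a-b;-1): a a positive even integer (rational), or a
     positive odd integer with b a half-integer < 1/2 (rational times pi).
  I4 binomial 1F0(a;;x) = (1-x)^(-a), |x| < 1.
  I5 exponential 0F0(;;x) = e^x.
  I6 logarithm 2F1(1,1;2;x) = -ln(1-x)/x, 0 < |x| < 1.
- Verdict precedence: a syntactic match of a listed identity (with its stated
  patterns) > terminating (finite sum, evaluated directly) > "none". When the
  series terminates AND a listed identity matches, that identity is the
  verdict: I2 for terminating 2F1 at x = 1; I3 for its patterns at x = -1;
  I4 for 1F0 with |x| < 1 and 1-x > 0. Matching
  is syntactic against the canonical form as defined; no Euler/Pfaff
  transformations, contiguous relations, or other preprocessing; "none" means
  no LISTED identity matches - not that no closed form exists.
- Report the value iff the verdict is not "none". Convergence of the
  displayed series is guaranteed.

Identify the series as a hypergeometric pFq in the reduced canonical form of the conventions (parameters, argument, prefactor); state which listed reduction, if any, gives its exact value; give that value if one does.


Structural cue: x = (-1/5) and the running product (C = 1) telescopes to a rising factorial.
Ratio: r(k) = (-1/5) * (k-11/8) / [(k+1)] - rational in k, leading ratio (-1/5); with t_0 = 1, classification follows.

Reduced: x = -1/5, 1F0, upper = {-11/8}, lower = {-}, C = 1. Verdict: the I4 binomial reduction applies (the 1F0 binomial series: exponent 11/8, x = -1/5). Hence: (6/5)^(11/8).


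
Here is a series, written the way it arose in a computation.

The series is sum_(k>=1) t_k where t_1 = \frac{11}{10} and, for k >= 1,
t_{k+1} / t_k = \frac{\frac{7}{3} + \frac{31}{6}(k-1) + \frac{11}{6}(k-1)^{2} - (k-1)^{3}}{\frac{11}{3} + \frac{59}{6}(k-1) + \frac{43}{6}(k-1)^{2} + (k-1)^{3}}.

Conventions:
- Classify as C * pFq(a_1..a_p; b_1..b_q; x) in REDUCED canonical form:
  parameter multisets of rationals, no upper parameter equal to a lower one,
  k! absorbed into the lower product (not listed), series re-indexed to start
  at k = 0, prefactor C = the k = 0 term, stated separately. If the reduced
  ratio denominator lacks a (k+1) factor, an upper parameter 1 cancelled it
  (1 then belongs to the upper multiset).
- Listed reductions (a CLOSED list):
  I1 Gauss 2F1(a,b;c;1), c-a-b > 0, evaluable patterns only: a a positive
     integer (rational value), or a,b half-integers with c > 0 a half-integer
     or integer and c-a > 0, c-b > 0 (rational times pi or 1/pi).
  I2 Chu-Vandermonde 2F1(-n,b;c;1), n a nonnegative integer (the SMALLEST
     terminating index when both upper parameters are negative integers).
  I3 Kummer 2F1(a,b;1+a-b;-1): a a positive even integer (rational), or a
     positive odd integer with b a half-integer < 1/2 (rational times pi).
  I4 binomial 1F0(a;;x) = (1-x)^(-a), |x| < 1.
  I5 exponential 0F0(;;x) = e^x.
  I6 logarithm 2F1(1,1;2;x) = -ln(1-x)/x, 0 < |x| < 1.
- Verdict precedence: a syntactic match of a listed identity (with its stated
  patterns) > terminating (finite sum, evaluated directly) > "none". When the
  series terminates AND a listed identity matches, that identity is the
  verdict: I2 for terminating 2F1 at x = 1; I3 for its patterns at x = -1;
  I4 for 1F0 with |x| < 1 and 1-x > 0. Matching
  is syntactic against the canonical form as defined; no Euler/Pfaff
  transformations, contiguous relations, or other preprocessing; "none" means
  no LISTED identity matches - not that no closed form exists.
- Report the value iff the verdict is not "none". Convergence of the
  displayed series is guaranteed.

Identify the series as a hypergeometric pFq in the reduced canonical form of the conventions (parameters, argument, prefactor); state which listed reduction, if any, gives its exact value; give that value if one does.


Key observation: t_0 being \frac{11}{10}, factor the ratio over Q (prefactor 11/10): negated roots = parameters.
Consecutive-term ratio: r(k) = -1 * (k-\frac{7}{2}) (k+1) / [(k+\frac{11}{2}) (k+1)] ; factor over Q: parameters, x = -1, and C = \frac{11}{10}.

Reduced: x = -1, 2F1, upper = {-\frac{7}{2}, 1}, lower = {\frac{11}{2}}, C = \frac{11}{10}. Verdict: Kummer's theorem (I3) matches (x = -1; c = \frac{11}{2} equals 1+a-b for upper {-\frac{7}{2}, 1}: listed pattern). Hence: \frac{693}{1024} \cdot \pi.


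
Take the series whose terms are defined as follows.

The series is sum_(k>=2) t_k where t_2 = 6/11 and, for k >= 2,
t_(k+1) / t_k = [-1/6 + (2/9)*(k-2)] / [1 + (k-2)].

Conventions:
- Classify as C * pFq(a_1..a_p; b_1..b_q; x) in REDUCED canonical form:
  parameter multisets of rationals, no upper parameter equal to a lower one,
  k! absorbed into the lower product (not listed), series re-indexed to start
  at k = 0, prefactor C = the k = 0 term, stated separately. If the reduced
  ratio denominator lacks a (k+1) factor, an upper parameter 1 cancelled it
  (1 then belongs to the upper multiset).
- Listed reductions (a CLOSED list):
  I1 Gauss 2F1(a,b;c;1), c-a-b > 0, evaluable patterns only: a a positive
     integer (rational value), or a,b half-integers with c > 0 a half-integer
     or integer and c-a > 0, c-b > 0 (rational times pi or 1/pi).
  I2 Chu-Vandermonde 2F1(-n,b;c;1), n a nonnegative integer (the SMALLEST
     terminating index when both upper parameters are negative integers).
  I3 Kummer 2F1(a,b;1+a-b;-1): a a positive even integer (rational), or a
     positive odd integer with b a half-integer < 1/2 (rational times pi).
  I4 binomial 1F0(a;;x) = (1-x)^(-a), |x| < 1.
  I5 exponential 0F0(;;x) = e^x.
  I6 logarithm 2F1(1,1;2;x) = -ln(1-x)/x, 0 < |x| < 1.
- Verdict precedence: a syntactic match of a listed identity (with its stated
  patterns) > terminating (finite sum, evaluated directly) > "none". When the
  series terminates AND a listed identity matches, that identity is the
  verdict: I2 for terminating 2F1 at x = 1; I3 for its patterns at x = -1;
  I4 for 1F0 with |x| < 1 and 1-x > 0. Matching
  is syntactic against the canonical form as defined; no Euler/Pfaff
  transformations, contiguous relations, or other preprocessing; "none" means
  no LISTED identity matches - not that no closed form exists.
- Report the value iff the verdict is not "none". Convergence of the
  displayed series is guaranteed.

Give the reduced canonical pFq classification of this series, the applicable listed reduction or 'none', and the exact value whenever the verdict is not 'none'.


This is 6/11 * 1F0(-3/4; -; 2/9) in reduced canonical form. Verdict: the I4 binomial reduction fires (the 1F0 binomial series: exponent 3/4, x = 2/9). Hence: (6/11) * (7/9)^(3/4).

First insight: x = (2/9) and roots of the ratio polynomials (prefactor 6/11) are the negated parameters.
Consecutive-term ratio: r(k) = (2/9) * (k-3/4) / [(k+1)] - rational in k. x = (2/9); t_0 = 6/11; negate the roots.
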